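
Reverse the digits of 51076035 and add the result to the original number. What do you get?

104143050

Reverse of 51076035 is 53067015.
51076035 + 53067015 = 104143050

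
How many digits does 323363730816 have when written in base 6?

15

323363730816 in base 6 is 404315022553200, which has 15 digits.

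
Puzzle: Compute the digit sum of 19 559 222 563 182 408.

1+9+5+5+9+2+2+2+5+6+3+1+8+2+4+0+8 = 72

72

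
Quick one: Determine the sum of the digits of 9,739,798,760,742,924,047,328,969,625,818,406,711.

190

9+7+3+9+7+9+8+7+6+0+7+4+2+9+2+4+0+4+7+3+2+8+9+6+9+6+2+5+8+1+8+4+0+6+7+1+1 = 190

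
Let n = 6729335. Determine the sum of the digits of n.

35

6+7+2+9+3+3+5 = 35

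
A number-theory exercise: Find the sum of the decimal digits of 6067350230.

6+0+6+7+3+5+0+2+3+0 = 32

32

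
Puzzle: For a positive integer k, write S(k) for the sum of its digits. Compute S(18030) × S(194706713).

456

S(18030) = 1+8+0+3+0 = 12.
S(194706713) = 1+9+4+7+0+6+7+1+3 = 38.
12 · 38 = 456.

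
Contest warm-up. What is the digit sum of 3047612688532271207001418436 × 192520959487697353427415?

3047612688532271207001418436 × 192520959487697353427415 = 586729318943113797688998091660727660423111168822940
Sum of its 51 digits: 243.

243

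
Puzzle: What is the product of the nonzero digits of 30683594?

3×6×8×3×5×9×4 = 77760

77760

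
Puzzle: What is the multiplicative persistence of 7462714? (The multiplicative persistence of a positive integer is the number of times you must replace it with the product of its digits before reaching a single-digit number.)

7462714 → 9408 → 0 (2 steps)

2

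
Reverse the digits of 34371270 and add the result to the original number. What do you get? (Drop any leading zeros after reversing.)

41588613

Reverse of 34371270 is 7217343.
34371270 + 7217343 = 41588613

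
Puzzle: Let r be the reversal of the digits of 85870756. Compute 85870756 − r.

Reverse of 85870756 is 65707858.
85870756 − 65707858 = 20162898

20162898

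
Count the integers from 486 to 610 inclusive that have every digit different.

92

The integers in [486, 610] that have every digit different: 486, 487, 489, 490, 491, 492, …, 609, 610.
92 qualify.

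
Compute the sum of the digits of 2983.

22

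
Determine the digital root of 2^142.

7

The digital root of n equals n mod 9 (or 9 when 9 | n), so we need 2^142 mod 9.
2^142 ≡ 7 (mod 9), so the digital root is 7.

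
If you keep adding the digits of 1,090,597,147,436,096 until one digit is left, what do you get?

8

1+0+9+0+5+9+7+1+4+7+4+3+6+0+9+6 = 71
7+1 = 8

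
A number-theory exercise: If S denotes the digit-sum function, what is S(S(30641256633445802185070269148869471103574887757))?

First digit sum: 210.
2+1+0 = 3.

3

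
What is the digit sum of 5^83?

290

5^83 = 10339757656912845935892608650874535669572651386260986328125
Sum of its 59 digits: 290.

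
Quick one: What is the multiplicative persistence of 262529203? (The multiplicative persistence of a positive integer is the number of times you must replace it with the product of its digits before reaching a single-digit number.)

1

262529203 → 0 (1 step)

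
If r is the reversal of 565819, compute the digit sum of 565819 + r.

Reversal of 565819 is 918565; 565819 + 918565 = 1484384.
Digit sum of 1484384: 1+4+8+4+3+8+4 = 32.

32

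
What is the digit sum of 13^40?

193

13^40 = 361188648084531445929920877641340156544317601
Sum of its 45 digits: 193.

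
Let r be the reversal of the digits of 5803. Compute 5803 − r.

2718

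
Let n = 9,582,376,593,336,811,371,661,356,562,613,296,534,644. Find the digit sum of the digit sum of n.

12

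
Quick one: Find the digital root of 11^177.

8

The digital root of n equals n mod 9 (or 9 when 9 | n), so we need 11^177 mod 9.
11^177 ≡ 8 (mod 9), so the digital root is 8.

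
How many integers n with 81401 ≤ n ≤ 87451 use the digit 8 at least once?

The integers in [81401, 87451] that use the digit 8 at least once: 81401, 81402, 81403, 81404, 81405, 81406, …, 87450, 87451.
6051 qualify.

6051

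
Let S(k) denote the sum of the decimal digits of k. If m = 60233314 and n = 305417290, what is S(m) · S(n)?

682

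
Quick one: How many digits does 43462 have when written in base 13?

43462 in base 13 is 16A23, which has 5 digits.

5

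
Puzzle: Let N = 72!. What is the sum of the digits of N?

432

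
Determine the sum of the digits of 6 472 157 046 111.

45

6+4+7+2+1+5+7+0+4+6+1+1+1 = 45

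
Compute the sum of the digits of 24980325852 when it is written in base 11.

72

24980325852 in base 11 is A6598195A9.
Digit sum: 10+6+5+9+8+1+9+5+10+9 = 72.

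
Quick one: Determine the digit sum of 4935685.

4+9+3+5+6+8+5 = 40

40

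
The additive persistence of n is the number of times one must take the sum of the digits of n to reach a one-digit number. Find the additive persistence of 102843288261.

102843288261 → 45 → 9 (2 steps)

2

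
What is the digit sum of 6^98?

360

6^98 = 18147739541668636280463618532168272792698436402026524209529776843597142818816
Sum of its 77 digits: 360.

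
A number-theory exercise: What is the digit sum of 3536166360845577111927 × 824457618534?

162

3536166360845577111927 × 824457618534 = 2915419296602785808226191987655018
Sum of its 34 digits: 162.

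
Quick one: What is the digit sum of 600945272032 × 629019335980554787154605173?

150

600945272032 × 629019335980554787154605173 = 378006195974222502028904064930039421536
Sum of its 39 digits: 150.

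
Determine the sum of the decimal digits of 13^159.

838

13^159 = 1309160872253787942302884978620980738962119362213784309798115931978955902915523517252989395128870752946717618838415975275370176608180232161550989644043708346499302654954223063877
Sum of its 178 digits: 838.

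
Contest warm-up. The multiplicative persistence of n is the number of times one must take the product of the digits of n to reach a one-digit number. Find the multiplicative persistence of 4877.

4877 → 1568 → 240 → 0 (3 steps)

3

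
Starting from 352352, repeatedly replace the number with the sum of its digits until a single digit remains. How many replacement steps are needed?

352352 → 20 → 2 (2 steps)

2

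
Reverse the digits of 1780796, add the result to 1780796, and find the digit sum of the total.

40

Reversal of 1780796 is 6970871; 1780796 + 6970871 = 8751667.
Digit sum of 8751667: 8+7+5+1+6+6+7 = 40.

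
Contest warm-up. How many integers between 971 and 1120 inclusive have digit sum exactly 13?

The integers in [971, 1120] that have digit sum exactly 13: 1039, 1048, 1057, 1066, 1075, 1084, 1093.
7 qualify.

7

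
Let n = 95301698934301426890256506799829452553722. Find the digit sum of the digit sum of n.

First digit sum: 193.
1+9+3 = 13.

13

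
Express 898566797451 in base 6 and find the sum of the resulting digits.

51

898566797451 in base 6 is 1524443524541403.
Digit sum: 1+5+2+4+4+4+3+5+2+4+5+4+1+4+0+3 = 51.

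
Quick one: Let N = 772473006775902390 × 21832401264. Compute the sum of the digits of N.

126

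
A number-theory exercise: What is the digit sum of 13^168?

838

13^168 = 13882995648971427331025903931877308650968871447347235605211358157252148521662318010676080723019759153821504891380035198120846540184346538628161904387790998345046721749399293824585785449121
Sum of its 188 digits: 838.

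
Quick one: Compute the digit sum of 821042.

17

8+2+1+0+4+2 = 17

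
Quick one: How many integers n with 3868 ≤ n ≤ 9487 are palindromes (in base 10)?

The integers in [3868, 9487] that are palindromes (in base 10): 3883, 3993, 4004, 4114, 4224, 4334, …, 9339, 9449.
57 qualify.

57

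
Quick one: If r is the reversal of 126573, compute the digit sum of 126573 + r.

Reversal of 126573 is 375621; 126573 + 375621 = 502194.
Digit sum of 502194: 5+0+2+1+9+4 = 21.

21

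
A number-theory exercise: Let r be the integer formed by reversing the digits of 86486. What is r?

68468

Reversing 86486 gives 68468.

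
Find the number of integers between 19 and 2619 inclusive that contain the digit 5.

The integers in [19, 2619] that contain the digit 5: 25, 35, 45, 50, 51, 52, …, 2605, 2615.
737 qualify.

737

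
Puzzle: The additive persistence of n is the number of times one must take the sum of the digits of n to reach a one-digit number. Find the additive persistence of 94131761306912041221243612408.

3

94131761306912041221243612408 → 93 → 12 → 3 (3 steps)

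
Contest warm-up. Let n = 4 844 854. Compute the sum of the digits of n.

4+8+4+4+8+5+4 = 37

37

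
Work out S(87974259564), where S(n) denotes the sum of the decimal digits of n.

8+7+9+7+4+2+5+9+5+6+4 = 66

66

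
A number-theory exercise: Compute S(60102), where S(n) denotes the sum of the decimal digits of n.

6+0+1+0+2 = 9

9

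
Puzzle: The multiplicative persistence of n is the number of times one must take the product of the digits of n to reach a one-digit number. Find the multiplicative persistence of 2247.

2247 → 112 → 2 (2 steps)

2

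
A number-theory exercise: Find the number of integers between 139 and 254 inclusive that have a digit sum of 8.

10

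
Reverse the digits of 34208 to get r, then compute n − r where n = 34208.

-46035

Reverse of 34208 is 80243.
34208 − 80243 = -46035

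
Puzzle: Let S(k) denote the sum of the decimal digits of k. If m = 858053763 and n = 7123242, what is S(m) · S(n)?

S(858053763) = 8+5+8+0+5+3+7+6+3 = 45.
S(7123242) = 7+1+2+3+2+4+2 = 21.
45 · 21 = 945.

945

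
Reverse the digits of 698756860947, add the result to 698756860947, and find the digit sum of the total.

60

Reversal of 698756860947 is 749068657896; 698756860947 + 749068657896 = 1447825518843.
Digit sum of 1447825518843: 1+4+4+7+8+2+5+5+1+8+8+4+3 = 60.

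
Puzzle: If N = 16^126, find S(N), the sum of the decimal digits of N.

649

16^126 = 52374249726338269920211035149241586435466272736689036631732661889538140742474792878132321477214466514414186946040961136147476104734166288853256441430016
Sum of its 152 digits: 649.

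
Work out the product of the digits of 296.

108

2×9×6 = 108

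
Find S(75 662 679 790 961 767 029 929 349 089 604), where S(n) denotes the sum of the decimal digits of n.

174

7+5+6+6+2+6+7+9+7+9+0+9+6+1+7+6+7+0+2+9+9+2+9+3+4+9+0+8+9+6+0+4 = 174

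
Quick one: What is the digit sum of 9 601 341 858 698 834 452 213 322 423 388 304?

142

9+6+0+1+3+4+1+8+5+8+6+9+8+8+3+4+4+5+2+2+1+3+3+2+2+4+2+3+3+8+8+3+0+4 = 142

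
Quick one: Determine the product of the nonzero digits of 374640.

3×7×4×6×4 = 2016

2016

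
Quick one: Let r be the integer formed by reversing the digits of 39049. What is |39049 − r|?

55044

Reverse of 39049 is 94093.
|39049 − 94093| = 55044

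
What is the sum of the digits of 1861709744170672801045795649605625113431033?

171

1+8+6+1+7+0+9+7+4+4+1+7+0+6+7+2+8+0+1+0+4+5+7+9+5+6+4+9+6+0+5+6+2+5+1+1+3+4+3+1+0+3+3 = 171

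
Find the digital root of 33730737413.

5

3+3+7+3+0+7+3+7+4+1+3 = 41
4+1 = 5
(Equivalently, 33730737413 mod 9 = 5.)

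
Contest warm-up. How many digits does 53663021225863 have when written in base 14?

12

53663021225863 in base 14 is D374385A7BA7, which has 12 digits.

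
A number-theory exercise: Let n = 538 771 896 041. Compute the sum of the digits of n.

5+3+8+7+7+1+8+9+6+0+4+1 = 59

59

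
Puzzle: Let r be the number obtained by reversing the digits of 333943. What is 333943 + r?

683276

Reverse of 333943 is 349333.
333943 + 349333 = 683276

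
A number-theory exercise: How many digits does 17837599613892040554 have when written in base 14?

17

17837599613892040554 in base 14 is 82937C71B69A18DBC, which has 17 digits.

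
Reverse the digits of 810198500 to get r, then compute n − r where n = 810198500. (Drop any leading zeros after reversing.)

804307482

Reverse of 810198500 is 5891018.
810198500 − 5891018 = 804307482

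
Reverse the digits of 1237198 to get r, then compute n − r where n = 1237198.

Reverse of 1237198 is 8917321.
1237198 − 8917321 = -7680123

-7680123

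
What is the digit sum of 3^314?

684

3^314 = 654747700701377386126856657861679570529800895801424573182559133258946484061065580876771978236269380302819031314362546968961704181923607153180171236969
Sum of its 150 digits: 684.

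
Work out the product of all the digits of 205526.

2×0×5×5×2×6 = 0

0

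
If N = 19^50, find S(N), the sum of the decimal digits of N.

19^50 = 8663234049605954426644038200675212212900743262211018069459689001
Sum of its 64 digits: 244.

244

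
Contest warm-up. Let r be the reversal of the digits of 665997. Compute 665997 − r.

Reverse of 665997 is 799566.
665997 − 799566 = -133569

-133569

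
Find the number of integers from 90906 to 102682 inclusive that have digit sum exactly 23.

The integers in [90906, 102682] that have digit sum exactly 23: 90914, 90923, 90932, 90941, 90950, 91049, …, 102668, 102677.
532 qualify.

532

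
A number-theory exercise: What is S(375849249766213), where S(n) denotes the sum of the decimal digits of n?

76

3+7+5+8+4+9+2+4+9+7+6+6+2+1+3 = 76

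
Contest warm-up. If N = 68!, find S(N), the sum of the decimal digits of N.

68! = 2480035542436830599600990418569171581047399201355367672371710738018221445712183296000000000000000
Sum of its 97 digits: 342.

342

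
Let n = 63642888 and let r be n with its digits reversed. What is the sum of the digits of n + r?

Reversal of 63642888 is 88824636; 63642888 + 88824636 = 152467524.
Digit sum of 152467524: 1+5+2+4+6+7+5+2+4 = 36.

36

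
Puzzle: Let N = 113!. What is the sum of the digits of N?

113! = 22311927486598136465966070212187151182564399087952213171022161345724023063584214692821047352118139068425569179220877461124773845924561575264739138192463311667200000000000000000000000000
Sum of its 185 digits: 666.

666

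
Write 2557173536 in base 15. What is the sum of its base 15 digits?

2557173536 in base 15 is EE7710AB.
Digit sum: 14+14+7+7+1+0+10+11 = 64.

64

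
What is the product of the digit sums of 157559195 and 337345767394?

S(157559195) = 1+5+7+5+5+9+1+9+5 = 47.
S(337345767394) = 3+3+7+3+4+5+7+6+7+3+9+4 = 61.
47 · 61 = 2867.

2867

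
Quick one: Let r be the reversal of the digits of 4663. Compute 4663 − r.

Reverse of 4663 is 3664.
4663 − 3664 = 999

999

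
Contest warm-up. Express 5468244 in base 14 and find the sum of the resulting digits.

41

5468244 in base 14 is A24B2C.
Digit sum: 10+2+4+11+2+12 = 41.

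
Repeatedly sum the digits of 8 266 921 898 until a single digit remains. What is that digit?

5

8+2+6+6+9+2+1+8+9+8 = 59
5+9 = 14
1+4 = 5
(Equivalently, 8 266 921 898 mod 9 = 5.)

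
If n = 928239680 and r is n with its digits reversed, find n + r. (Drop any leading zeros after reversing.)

Reverse of 928239680 is 86932829.
928239680 + 86932829 = 1015172509

1015172509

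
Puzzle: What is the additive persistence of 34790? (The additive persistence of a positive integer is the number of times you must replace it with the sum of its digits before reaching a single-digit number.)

2

34790 → 23 → 5 (2 steps)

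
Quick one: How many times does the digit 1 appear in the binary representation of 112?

3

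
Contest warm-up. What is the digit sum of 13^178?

895

13^178 = 1913888842513429979948130402000565005927649350376847712353712600443764977211322067405234369333685493973045069269228212721475822876983588252861821537896602680466195979813733568363015539138910182714729
Sum of its 199 digits: 895.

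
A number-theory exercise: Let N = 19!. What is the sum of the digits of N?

19! = 121645100408832000
Sum of its 18 digits: 45.

45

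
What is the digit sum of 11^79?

362

11^79 = 18621820132595144528407508578788012958402726053563392593510831217730632927190897891
Sum of its 83 digits: 362.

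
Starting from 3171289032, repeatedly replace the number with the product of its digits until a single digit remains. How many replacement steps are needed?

1

3171289032 → 0 (1 step)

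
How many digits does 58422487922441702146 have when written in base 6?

26

58422487922441702146 in base 6 is 20155111113140004413423414, which has 26 digits.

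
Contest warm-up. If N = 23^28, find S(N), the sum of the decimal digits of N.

202

23^28 = 134393854047545109686936775588697536481
Sum of its 39 digits: 202.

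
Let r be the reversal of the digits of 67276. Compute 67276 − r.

Reverse of 67276 is 67276.
67276 − 67276 = 0

0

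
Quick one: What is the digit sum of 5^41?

5^41 = 45474735088646411895751953125
Sum of its 29 digits: 137.

137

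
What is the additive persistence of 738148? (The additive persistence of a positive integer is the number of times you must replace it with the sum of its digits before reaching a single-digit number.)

738148 → 31 → 4 (2 steps)

2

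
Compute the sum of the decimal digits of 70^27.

91

70^27 = 65712362363534280139543000000000000000000000000000
Sum of its 50 digits: 91.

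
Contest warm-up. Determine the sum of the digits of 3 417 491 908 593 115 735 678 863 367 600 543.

3+4+1+7+4+9+1+9+0+8+5+9+3+1+1+5+7+3+5+6+7+8+8+6+3+3+6+7+6+0+0+5+4+3 = 157

157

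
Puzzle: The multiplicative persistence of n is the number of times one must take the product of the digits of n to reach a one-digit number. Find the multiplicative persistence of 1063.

1

1063 → 0 (1 step)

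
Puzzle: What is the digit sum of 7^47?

7^47 = 5243338316756303634461458718861951455543
Sum of its 40 digits: 175.

175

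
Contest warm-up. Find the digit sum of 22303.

2+2+3+0+3 = 10

10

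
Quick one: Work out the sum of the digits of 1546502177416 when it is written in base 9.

1546502177416 in base 9 is 5424711614724.
Digit sum: 5+4+2+4+7+1+1+6+1+4+7+2+4 = 48.

48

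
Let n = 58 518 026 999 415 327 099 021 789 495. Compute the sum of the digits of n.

5+8+5+1+8+0+2+6+9+9+9+4+1+5+3+2+7+0+9+9+0+2+1+7+8+9+4+9+5 = 147

147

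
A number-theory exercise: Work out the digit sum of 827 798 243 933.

65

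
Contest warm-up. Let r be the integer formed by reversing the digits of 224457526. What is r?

625754422

Reversing 224457526 gives 625754422.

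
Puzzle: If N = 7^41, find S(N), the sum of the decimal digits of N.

7^41 = 44567640326363195900190045974568007
Sum of its 35 digits: 148.

148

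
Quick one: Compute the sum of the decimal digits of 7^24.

73

7^24 = 191581231380566414401
Sum of its 21 digits: 73.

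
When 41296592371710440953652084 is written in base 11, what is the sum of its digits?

84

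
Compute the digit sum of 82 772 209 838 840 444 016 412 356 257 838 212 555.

161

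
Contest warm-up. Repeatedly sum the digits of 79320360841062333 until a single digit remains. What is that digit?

7+9+3+2+0+3+6+0+8+4+1+0+6+2+3+3+3 = 60
6+0 = 6

6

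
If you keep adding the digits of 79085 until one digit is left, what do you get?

7+9+0+8+5 = 29
2+9 = 11
1+1 = 2
(Equivalently, 79085 mod 9 = 2.)

2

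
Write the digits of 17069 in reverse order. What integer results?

96071

Reversing 17069 gives 96071.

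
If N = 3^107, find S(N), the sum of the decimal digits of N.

3^107 = 1127130637840908780976740490797413723399509150616187
Sum of its 52 digits: 234.

234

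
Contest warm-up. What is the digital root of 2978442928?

2+9+7+8+4+4+2+9+2+8 = 55
5+5 = 10
1+0 = 1

1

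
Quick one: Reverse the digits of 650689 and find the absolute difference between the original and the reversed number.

335367

Reverse of 650689 is 986056.
|650689 − 986056| = 335367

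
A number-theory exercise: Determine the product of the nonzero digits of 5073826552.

5×7×3×8×2×6×5×5×2 = 504000

504000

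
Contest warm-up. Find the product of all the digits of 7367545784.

19756800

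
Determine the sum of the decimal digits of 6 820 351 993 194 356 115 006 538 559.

6+8+2+0+3+5+1+9+9+3+1+9+4+3+5+6+1+1+5+0+0+6+5+3+8+5+5+9 = 122

122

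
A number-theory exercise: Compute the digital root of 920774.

2

9+2+0+7+7+4 = 29
2+9 = 11
1+1 = 2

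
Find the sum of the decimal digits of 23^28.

23^28 = 134393854047545109686936775588697536481
Sum of its 39 digits: 202.

202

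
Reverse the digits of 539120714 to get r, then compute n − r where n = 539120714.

122098779

Reverse of 539120714 is 417021935.
539120714 − 417021935 = 122098779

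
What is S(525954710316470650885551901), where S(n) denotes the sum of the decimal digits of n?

112

5+2+5+9+5+4+7+1+0+3+1+6+4+7+0+6+5+0+8+8+5+5+5+1+9+0+1 = 112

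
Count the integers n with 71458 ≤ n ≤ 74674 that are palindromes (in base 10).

The integers in [71458, 74674] that are palindromes (in base 10): 71517, 71617, 71717, 71817, 71917, 72027, …, 74547, 74647.
32 qualify.

32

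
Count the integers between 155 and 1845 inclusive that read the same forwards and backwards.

92

The integers in [155, 1845] that read the same forwards and backwards: 161, 171, 181, 191, 202, 212, …, 1661, 1771.
92 qualify.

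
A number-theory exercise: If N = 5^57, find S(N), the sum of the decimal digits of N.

215

5^57 = 6938893903907228377647697925567626953125
Sum of its 40 digits: 215.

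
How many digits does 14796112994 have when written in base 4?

14796112994 in base 4 is 31301322230101202, which has 17 digits.

17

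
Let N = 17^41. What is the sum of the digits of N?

206

17^41 = 280805607755268602048174614102036928492604365174417
Sum of its 51 digits: 206.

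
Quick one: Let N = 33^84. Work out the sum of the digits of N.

33^84 = 35906324357811432983835510485410216480190897616731123104932324864582947382402655361077065845208720508790429280946504247030088321
Sum of its 128 digits: 522.

522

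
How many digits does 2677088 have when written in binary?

2677088 in base 2 is 1010001101100101100000, which has 22 digits.

22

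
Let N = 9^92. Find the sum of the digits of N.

9^92 = 6170365191715177779482467945369860501784408913594010934644126825341528124785676079587681
Sum of its 88 digits: 414.

414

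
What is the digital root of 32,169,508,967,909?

3+2+1+6+9+5+0+8+9+6+7+9+0+9 = 74
7+4 = 11
1+1 = 2

2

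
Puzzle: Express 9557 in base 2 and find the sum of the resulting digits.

7

9557 in base 2 is 10010101010101.
Digit sum: 1+0+0+1+0+1+0+1+0+1+0+1+0+1 = 7.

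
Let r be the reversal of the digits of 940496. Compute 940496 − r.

Reverse of 940496 is 694049.
940496 − 694049 = 246447

246447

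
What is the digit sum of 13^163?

13^163 = 37390943672440437420112697874393830885497091104187893672143989133250959543170267176262630114275677574911201911643998669839847614106235610766057815223532354084366583128147564927390997
Sum of its 182 digits: 823.

823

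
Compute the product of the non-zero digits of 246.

48

2×4×6 = 48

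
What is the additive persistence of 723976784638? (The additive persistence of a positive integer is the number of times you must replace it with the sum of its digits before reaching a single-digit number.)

2

723976784638 → 70 → 7 (2 steps)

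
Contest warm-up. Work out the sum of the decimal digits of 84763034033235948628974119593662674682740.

8+4+7+6+3+0+3+4+0+3+3+2+3+5+9+4+8+6+2+8+9+7+4+1+1+9+5+9+3+6+6+2+6+7+4+6+8+2+7+4+0 = 194

194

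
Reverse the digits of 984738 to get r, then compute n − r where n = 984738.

147249

Reverse of 984738 is 837489.
984738 − 837489 = 147249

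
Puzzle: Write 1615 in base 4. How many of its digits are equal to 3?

2

1615 in base 4 is 121033.
The digit 3 appears 2 times.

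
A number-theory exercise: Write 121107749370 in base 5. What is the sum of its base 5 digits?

38

121107749370 in base 5 is 3441012040434440.
Digit sum: 3+4+4+1+0+1+2+0+4+0+4+3+4+4+4+0 = 38.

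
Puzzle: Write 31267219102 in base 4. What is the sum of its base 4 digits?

34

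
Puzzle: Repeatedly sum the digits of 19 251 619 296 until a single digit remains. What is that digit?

1+9+2+5+1+6+1+9+2+9+6 = 51
5+1 = 6
(Equivalently, 19 251 619 296 mod 9 = 6.)

6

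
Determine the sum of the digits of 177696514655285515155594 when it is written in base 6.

79

177696514655285515155594 in base 6 is 445341304512313140200452155430.
Digit sum: 4+4+5+3+4+1+3+0+4+5+1+2+3+1+3+1+4+0+2+0+0+4+5+2+1+5+5+4+3+0 = 79.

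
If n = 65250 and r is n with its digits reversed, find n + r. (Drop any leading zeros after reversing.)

70506

Reverse of 65250 is 5256.
65250 + 5256 = 70506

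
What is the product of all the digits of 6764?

1008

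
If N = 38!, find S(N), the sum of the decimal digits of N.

108

38! = 523022617466601111760007224100074291200000000
Sum of its 45 digits: 108.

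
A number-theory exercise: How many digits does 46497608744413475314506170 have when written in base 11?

25

46497608744413475314506170 in base 11 is 47A22807080AA78094A3A4340, which has 25 digits.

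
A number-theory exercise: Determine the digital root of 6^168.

The digital root of n equals n mod 9 (or 9 when 9 | n), so we need 6^168 mod 9.
6^168 ≡ 0 (mod 9), so the digital root is 9.

9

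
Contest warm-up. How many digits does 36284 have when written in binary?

16

36284 in base 2 is 1000110110111100, which has 16 digits.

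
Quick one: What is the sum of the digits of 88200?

8+8+2+0+0 = 18

18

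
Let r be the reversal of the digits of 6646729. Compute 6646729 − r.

Reverse of 6646729 is 9276466.
6646729 − 9276466 = -2629737

-2629737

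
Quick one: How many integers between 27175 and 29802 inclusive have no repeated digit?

The integers in [27175, 29802] that have no repeated digit: 27180, 27183, 27184, 27185, 27186, 27189, …, 29786, 29801.
895 qualify.

895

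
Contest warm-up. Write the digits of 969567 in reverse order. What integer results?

Reversing 969567 gives 765969.

765969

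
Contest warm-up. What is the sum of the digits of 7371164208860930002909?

7+3+7+1+1+6+4+2+0+8+8+6+0+9+3+0+0+0+2+9+0+9 = 85

85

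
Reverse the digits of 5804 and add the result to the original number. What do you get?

9889

Reverse of 5804 is 4085.
5804 + 4085 = 9889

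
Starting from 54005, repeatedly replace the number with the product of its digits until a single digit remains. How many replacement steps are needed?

54005 → 0 (1 step)

1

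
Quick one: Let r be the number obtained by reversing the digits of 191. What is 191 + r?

Reverse of 191 is 191.
191 + 191 = 382

382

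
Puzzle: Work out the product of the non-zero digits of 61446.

6×1×4×4×6 = 576

576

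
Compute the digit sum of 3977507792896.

79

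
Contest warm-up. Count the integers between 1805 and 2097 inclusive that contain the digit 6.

57

The integers in [1805, 2097] that contain the digit 6: 1806, 1816, 1826, 1836, 1846, 1856, …, 2086, 2096.
57 qualify.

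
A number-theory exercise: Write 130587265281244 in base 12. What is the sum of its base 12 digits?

79

130587265281244 in base 12 is 1279082AB0A964.
Digit sum: 1+2+7+9+0+8+2+10+11+0+10+9+6+4 = 79.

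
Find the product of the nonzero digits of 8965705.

75600

8×9×6×5×7×5 = 75600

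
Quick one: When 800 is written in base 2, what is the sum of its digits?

800 in base 2 is 1100100000.
Digit sum: 1+1+0+0+1+0+0+0+0+0 = 3.

3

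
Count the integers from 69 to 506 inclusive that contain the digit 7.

88

The integers in [69, 506] that contain the digit 7: 70, 71, 72, 73, 74, 75, …, 487, 497.
88 qualify.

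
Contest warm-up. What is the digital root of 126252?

9

1+2+6+2+5+2 = 18
1+8 = 9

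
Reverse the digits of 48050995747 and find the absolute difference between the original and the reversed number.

Reverse of 48050995747 is 74759905084.
|48050995747 − 74759905084| = 26708909337

26708909337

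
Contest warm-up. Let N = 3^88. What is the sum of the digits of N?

198

3^88 = 969773729787523602876821942164080815560161
Sum of its 42 digits: 198.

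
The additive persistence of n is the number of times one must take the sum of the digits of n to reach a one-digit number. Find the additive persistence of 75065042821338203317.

2

75065042821338203317 → 70 → 7 (2 steps)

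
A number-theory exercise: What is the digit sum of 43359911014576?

4+3+3+5+9+9+1+1+0+1+4+5+7+6 = 58

58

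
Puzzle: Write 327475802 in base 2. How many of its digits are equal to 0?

16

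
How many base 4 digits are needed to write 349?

349 in base 4 is 11131, which has 5 digits.

5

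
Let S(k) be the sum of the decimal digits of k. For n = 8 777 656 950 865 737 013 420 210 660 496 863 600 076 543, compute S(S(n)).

17

First digit sum: 188.
1+8+8 = 17.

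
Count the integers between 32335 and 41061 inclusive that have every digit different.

2622

The integers in [32335, 41061] that have every digit different: 32401, 32405, 32406, 32407, 32408, 32409, …, 41058, 41059.
2622 qualify.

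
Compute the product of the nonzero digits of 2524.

2×5×2×4 = 80

80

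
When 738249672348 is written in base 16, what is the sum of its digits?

78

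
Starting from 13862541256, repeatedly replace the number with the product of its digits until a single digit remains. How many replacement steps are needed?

2

13862541256 → 345600 → 0 (2 steps)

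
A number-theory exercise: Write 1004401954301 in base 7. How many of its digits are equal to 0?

3

1004401954301 in base 7 is 132365005514024.
The digit 0 appears 3 times.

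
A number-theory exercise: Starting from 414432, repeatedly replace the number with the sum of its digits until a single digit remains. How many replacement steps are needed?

414432 → 18 → 9 (2 steps)

2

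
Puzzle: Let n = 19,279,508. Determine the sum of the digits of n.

1+9+2+7+9+5+0+8 = 41

41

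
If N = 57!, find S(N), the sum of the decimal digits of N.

270

57! = 40526919504877216755680601905432322134980384796226602145184481280000000000000
Sum of its 77 digits: 270.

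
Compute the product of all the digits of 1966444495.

3732480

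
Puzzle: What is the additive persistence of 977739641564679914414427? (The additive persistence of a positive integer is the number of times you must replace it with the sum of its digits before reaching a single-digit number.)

2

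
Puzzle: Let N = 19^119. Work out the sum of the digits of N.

19^119 = 148483608503052950009621385563139543468649964072922220255270061385012532361207658886096608998707358679840406075295745638380917426402026905421934013185979
Sum of its 153 digits: 667.

667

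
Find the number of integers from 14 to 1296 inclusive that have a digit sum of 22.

The integers in [14, 1296] that have a digit sum of 22: 499, 589, 598, 679, 688, 697, …, 985, 994.
21 qualify.

21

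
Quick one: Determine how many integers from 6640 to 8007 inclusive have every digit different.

The integers in [6640, 8007] that have every digit different: 6701, 6702, 6703, 6704, 6705, 6708, …, 7985, 7986.
672 qualify.

672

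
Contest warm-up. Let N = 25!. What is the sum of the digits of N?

72

25! = 15511210043330985984000000
Sum of its 26 digits: 72.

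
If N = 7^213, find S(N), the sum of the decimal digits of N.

7^213 = 1013637159083507850038921284911007518863801117175739010700530821703187155033523206896465411391953246830596470237870998398260299089794677303343871925293187144429959161982782729850407
Sum of its 181 digits: 793.

793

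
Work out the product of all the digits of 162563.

1080

1×6×2×5×6×3 = 1080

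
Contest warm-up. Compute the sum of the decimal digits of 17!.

17! = 355687428096000
Sum of its 15 digits: 63.

63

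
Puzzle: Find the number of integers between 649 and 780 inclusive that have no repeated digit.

90

The integers in [649, 780] that have no repeated digit: 649, 650, 651, 652, 653, 654, …, 769, 780.
90 qualify.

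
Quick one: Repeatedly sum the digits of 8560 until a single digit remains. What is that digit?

1

8+5+6+0 = 19
1+9 = 10
1+0 = 1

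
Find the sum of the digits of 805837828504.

8+0+5+8+3+7+8+2+8+5+0+4 = 58

58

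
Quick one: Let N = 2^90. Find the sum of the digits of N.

118

2^90 = 1237940039285380274899124224
Sum of its 28 digits: 118.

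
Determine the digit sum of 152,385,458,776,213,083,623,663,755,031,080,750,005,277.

166

1+5+2+3+8+5+4+5+8+7+7+6+2+1+3+0+8+3+6+2+3+6+6+3+7+5+5+0+3+1+0+8+0+7+5+0+0+0+5+2+7+7 = 166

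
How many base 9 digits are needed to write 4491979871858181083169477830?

4491979871858181083169477830 in base 9 is 85221135256660313477135208662, which has 29 digits.

29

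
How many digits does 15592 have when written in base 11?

15592 in base 11 is 10795, which has 5 digits.

5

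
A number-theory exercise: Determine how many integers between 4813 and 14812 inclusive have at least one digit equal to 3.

The integers in [4813, 14812] that have at least one digit equal to 3: 4813, 4823, 4830, 4831, 4832, 4833, …, 14793, 14803.
3439 qualify.

3439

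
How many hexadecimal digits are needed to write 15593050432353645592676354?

21

15593050432353645592676354 in base 16 is CE5F4F52D3FB5680D8802, which has 21 digits.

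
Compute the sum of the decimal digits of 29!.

29! = 8841761993739701954543616000000
Sum of its 31 digits: 126.

126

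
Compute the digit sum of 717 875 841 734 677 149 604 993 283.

7+1+7+8+7+5+8+4+1+7+3+4+6+7+7+1+4+9+6+0+4+9+9+3+2+8+3 = 140

140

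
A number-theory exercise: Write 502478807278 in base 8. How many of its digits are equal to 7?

502478807278 in base 8 is 7237604420356.
The digit 7 appears 2 times.

2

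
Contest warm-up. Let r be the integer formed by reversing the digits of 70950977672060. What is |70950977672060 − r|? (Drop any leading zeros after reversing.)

Reverse of 70950977672060 is 6027677905907.
|70950977672060 − 6027677905907| = 64923299766153

64923299766153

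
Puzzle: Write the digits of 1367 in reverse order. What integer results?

Reversing 1367 gives 7631.

7631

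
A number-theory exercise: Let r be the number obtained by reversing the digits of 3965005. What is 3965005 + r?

8970698

Reverse of 3965005 is 5005693.
3965005 + 5005693 = 8970698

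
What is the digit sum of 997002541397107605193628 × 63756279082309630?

997002541397107605193628 × 63756279082309630 = 63565172275085952561202405843885599037640
Sum of its 41 digits: 182.

182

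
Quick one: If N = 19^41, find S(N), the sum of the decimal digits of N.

208

19^41 = 26847115986241183138017674520015691090350184323352819
Sum of its 53 digits: 208.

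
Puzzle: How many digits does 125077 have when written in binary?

125077 in base 2 is 11110100010010101, which has 17 digits.

17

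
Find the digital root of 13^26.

7

The digital root of n equals n mod 9 (or 9 when 9 | n), so we need 13^26 mod 9.
13^26 ≡ 7 (mod 9), so the digital root is 7.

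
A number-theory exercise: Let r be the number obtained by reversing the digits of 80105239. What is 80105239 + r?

173355347

Reverse of 80105239 is 93250108.
80105239 + 93250108 = 173355347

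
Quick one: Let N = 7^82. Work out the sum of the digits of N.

7^82 = 1986274564260074954771227439341817016242885890299592103563430267952049
Sum of its 70 digits: 313.

313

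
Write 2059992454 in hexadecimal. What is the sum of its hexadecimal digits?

79

2059992454 in base 16 is 7AC8FD86.
Digit sum: 7+10+12+8+15+13+8+6 = 79.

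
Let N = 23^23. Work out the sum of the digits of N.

146

23^23 = 20880467999847912034355032910567
Sum of its 32 digits: 146.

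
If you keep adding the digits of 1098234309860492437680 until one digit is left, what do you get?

6

1+0+9+8+2+3+4+3+0+9+8+6+0+4+9+2+4+3+7+6+8+0 = 96
9+6 = 15
1+5 = 6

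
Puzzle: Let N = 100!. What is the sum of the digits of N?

100! = 93326215443944152681699238856266700490715968264381621468592963895217599993229915608941463976156518286253697920827223758251185210916864000000000000000000000000
Sum of its 158 digits: 648.

648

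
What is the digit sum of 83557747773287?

8+3+5+5+7+7+4+7+7+7+3+2+8+7 = 80

80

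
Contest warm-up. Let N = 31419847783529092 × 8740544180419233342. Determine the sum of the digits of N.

31419847783529092 × 8740544180419233342 = 274626567693983352732704753793385464
Sum of its 36 digits: 180.

180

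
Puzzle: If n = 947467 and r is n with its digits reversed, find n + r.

Reverse of 947467 is 764749.
947467 + 764749 = 1712216

1712216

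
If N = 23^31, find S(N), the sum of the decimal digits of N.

203

23^31 = 1635170022196481349560959748587682926364327
Sum of its 43 digits: 203.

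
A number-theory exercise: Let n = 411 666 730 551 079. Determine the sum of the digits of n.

61

4+1+1+6+6+6+7+3+0+5+5+1+0+7+9 = 61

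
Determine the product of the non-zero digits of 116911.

1×1×6×9×1×1 = 54

54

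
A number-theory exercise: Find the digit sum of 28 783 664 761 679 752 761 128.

119

2+8+7+8+3+6+6+4+7+6+1+6+7+9+7+5+2+7+6+1+1+2+8 = 119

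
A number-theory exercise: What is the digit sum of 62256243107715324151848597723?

6+2+2+5+6+2+4+3+1+0+7+7+1+5+3+2+4+1+5+1+8+4+8+5+9+7+7+2+3 = 120

120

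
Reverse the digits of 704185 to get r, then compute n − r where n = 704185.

122778

Reverse of 704185 is 581407.
704185 − 581407 = 122778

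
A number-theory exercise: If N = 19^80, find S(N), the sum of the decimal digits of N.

19^80 = 1996586251464506635890620712520167111140046472389308873127642730263440424876828325289993051785145582401
Sum of its 103 digits: 433.

433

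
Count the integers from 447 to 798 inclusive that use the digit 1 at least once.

62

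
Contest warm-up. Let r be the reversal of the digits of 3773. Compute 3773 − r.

0

Reverse of 3773 is 3773.
3773 − 3773 = 0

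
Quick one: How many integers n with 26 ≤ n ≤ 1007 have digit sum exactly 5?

19

The integers in [26, 1007] that have digit sum exactly 5: 32, 41, 50, 104, 113, 122, …, 500, 1004.
19 qualify.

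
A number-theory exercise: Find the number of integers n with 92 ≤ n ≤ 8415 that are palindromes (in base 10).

165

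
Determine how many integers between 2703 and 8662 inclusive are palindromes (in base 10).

The integers in [2703, 8662] that are palindromes (in base 10): 2772, 2882, 2992, 3003, 3113, 3223, …, 8448, 8558.
59 qualify.

59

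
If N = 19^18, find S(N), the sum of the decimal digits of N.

19^18 = 104127350297911241532841
Sum of its 24 digits: 82.

82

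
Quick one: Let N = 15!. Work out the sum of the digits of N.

15! = 1307674368000
Sum of its 13 digits: 45.

45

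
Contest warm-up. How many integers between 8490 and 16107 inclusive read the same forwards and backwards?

76

The integers in [8490, 16107] that read the same forwards and backwards: 8558, 8668, 8778, 8888, 8998, 9009, …, 15951, 16061.
76 qualify.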